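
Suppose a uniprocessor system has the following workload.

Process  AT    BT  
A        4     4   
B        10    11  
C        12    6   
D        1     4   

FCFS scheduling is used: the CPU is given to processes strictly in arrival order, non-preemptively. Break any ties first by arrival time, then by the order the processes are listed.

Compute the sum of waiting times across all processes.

10

Schedule: | idle 0-1 | D 1-5 | A 5-9 | idle 9-10 | B 10-21 | C 21-27 |
Completion: A=9  B=21  C=27  D=5
Turnaround (C−A): A=5  B=11  C=15  D=4
Waiting = turnaround − burst: A=1, B=0, C=9, D=0
Total waiting = 1 + 0 + 9 + 0 = 10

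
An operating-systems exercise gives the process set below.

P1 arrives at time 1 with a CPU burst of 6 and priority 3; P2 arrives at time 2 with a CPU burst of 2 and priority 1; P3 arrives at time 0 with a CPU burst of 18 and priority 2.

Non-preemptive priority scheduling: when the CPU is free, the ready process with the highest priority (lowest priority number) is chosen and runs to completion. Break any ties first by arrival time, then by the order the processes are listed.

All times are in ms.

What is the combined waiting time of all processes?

Timeline: | P3 0-18 | P2 18-20 | P1 20-26 |
Completion: P1=26  P2=20  P3=18
Turnaround (C−A): P1=25  P2=18  P3=18
Waiting = turnaround − burst: P1=19, P2=16, P3=0
Total waiting = 19 + 16 + 0 = 35

35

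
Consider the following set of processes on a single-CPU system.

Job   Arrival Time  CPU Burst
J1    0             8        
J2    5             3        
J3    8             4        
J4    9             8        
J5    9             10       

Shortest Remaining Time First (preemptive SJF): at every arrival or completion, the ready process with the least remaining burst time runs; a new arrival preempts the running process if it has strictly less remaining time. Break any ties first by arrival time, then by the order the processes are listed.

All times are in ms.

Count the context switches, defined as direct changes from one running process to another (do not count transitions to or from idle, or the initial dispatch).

Schedule: | J1 0-8 | J2 8-11 | J3 11-15 | J4 15-23 | J5 23-33 |
Completion: J1=8  J2=11  J3=15  J4=23  J5=33
Turnaround (C−A): J1=8  J2=6  J3=7  J4=14  J5=24

4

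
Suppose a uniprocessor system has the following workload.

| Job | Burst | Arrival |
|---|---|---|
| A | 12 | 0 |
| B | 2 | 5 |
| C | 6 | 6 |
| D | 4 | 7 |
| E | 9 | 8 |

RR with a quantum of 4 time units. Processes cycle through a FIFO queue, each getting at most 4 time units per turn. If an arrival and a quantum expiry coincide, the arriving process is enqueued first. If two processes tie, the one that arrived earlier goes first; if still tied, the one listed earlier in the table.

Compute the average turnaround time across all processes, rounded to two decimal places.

17.80

Gantt: | A 0-8 | B 8-10 | C 10-14 | D 14-18 | E 18-22 | A 22-26 | C 26-28 | E 28-33 |
Completion: A=26  B=10  C=28  D=18  E=33
Turnaround times: A=26, B=5, C=22, D=11, E=25
Average turnaround = (26+5+22+11+25) / 5 = 89/5 = 17.80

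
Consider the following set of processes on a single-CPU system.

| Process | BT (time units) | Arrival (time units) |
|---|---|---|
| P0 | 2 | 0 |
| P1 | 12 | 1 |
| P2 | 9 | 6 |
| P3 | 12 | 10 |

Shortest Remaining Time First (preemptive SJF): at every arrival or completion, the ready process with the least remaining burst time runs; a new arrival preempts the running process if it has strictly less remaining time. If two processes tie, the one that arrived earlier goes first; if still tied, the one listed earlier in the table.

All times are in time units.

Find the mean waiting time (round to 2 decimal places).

5.50

Gantt: | P0 0-2 | P1 2-14 | P2 14-23 | P3 23-35 |
Completion: P0=2  P1=14  P2=23  P3=35
Waiting times: P0=0, P1=1, P2=8, P3=13
Average waiting = (0+1+8+13) / 4 = 22/4 = 5.50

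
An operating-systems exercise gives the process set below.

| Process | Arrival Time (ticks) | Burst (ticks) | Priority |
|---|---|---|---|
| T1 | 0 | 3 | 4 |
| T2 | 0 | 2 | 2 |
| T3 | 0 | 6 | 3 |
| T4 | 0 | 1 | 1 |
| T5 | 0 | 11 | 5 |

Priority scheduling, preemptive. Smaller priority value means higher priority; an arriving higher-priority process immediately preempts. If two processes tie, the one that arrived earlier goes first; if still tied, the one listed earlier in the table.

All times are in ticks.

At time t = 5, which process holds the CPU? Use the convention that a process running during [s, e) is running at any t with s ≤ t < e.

T3

Timeline: | T4 0-1 | T2 1-3 | T3 3-9 | T1 9-12 | T5 12-23 |
Completion: T1=12  T2=3  T3=9  T4=1  T5=23
Turnaround (C−A): T1=12  T2=3  T3=9  T4=1  T5=23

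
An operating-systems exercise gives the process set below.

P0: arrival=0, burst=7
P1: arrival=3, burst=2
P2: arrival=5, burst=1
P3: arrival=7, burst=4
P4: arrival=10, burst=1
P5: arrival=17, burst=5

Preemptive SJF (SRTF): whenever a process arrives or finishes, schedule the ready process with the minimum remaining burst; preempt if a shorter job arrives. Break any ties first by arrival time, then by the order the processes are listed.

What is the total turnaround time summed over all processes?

Gantt: | P0 0-3 | P1 3-5 | P2 5-6 | P0 6-10 | P4 10-11 | P3 11-15 | idle 15-17 | P5 17-22 |
Completion: P0=10  P1=5  P2=6  P3=15  P4=11  P5=22
Turnaround (C−A): P0=10  P1=2  P2=1  P3=8  P4=1  P5=5
Turnaround = completion − arrival: P0=10, P1=2, P2=1, P3=8, P4=1, P5=5
Total turnaround = 10 + 2 + 1 + 8 + 1 + 5 = 27

27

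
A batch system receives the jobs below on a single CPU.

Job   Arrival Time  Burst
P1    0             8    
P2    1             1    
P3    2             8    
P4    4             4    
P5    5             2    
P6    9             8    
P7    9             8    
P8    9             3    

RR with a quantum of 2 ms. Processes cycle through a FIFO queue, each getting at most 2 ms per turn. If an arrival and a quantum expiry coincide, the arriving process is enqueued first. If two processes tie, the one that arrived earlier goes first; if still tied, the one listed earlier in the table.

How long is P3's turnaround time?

Schedule: | P1 0-2 | P2 2-3 | P3 3-5 | P1 5-7 | P4 7-9 | P5 9-11 | P3 11-13 | P1 13-15 | P6 15-17 | P7 17-19 | P8 19-21 | P4 21-23 | P3 23-25 | P1 25-27 | P6 27-29 | P7 29-31 | P8 31-32 | P3 32-34 | P6 34-36 | P7 36-38 | P6 38-40 | P7 40-42 |
Completion: P1=27  P2=3  P3=34  P4=23  P5=11  P6=40  P7=42  P8=32
Turnaround (C−A): P1=27  P2=2  P3=32  P4=19  P5=6  P6=31  P7=33  P8=23
Turnaround(P3) = completion − arrival = 34 − 2 = 32

32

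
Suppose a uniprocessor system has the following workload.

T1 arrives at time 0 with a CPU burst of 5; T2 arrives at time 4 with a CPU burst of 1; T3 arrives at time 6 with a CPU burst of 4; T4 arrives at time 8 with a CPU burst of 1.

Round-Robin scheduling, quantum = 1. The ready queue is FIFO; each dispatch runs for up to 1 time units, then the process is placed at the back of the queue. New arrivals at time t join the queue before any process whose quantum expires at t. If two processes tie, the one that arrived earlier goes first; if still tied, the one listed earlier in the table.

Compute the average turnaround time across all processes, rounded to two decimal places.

Timeline: | T1 0-4 | T2 4-5 | T1 5-6 | T3 6-8 | T4 8-9 | T3 9-11 |
Completion: T1=6  T2=5  T3=11  T4=9
Turnaround times: T1=6, T2=1, T3=5, T4=1
Average turnaround = (6+1+5+1) / 4 = 13/4 = 3.25

3.25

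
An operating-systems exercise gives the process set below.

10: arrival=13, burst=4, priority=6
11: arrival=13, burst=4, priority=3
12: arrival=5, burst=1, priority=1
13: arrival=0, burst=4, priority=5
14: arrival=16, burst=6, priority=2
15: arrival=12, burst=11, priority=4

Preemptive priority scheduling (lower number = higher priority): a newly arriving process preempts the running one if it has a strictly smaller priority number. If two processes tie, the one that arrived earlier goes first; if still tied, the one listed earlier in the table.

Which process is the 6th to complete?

Gantt: | 13 0-4 | idle 4-5 | 12 5-6 | idle 6-12 | 15 12-13 | 11 13-16 | 14 16-22 | 11 22-23 | 15 23-33 | 10 33-37 |
Completion: 10=37  11=23  12=6  13=4  14=22  15=33
Turnaround (C−A): 10=24  11=10  12=1  13=4  14=6  15=21
Finish order: 13 → 12 → 14 → 11 → 15 → 10

10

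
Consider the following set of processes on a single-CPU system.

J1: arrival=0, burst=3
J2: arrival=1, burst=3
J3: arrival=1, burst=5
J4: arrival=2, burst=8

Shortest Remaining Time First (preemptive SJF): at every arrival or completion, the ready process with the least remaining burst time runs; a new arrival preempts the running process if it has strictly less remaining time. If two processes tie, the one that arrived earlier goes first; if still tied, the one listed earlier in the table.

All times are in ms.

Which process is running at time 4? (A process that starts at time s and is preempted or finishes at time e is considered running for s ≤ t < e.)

J2

Gantt: | J1 0-3 | J2 3-6 | J3 6-11 | J4 11-19 |
Completion: J1=3  J2=6  J3=11  J4=19
Turnaround (C−A): J1=3  J2=5  J3=10  J4=17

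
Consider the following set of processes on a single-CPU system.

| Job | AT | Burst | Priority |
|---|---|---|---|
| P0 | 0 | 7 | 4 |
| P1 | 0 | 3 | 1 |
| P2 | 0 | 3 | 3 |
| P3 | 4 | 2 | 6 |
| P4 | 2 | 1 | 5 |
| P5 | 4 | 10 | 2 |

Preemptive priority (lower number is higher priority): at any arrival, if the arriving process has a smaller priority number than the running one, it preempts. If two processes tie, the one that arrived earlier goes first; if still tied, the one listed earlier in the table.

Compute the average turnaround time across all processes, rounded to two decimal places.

16.00

Gantt: | P1 0-3 | P2 3-4 | P5 4-14 | P2 14-16 | P0 16-23 | P4 23-24 | P3 24-26 |
Completion: P0=23  P1=3  P2=16  P3=26  P4=24  P5=14
Turnaround times: P0=23, P1=3, P2=16, P3=22, P4=22, P5=10
Average turnaround = (23+3+16+22+22+10) / 6 = 96/6 = 16.00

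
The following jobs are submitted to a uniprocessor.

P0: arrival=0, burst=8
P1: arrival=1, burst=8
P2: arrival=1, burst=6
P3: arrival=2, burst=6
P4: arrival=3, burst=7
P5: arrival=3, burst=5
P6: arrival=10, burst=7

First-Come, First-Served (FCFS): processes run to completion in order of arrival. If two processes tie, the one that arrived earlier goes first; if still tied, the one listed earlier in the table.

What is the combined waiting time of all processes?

129

Gantt: | P0 0-8 | P1 8-16 | P2 16-22 | P3 22-28 | P4 28-35 | P5 35-40 | P6 40-47 |
Completion: P0=8  P1=16  P2=22  P3=28  P4=35  P5=40  P6=47
Turnaround (C−A): P0=8  P1=15  P2=21  P3=26  P4=32  P5=37  P6=37
Waiting = turnaround − burst: P0=0, P1=7, P2=15, P3=20, P4=25, P5=32, P6=30
Total waiting = 0 + 7 + 15 + 20 + 25 + 32 + 30 = 129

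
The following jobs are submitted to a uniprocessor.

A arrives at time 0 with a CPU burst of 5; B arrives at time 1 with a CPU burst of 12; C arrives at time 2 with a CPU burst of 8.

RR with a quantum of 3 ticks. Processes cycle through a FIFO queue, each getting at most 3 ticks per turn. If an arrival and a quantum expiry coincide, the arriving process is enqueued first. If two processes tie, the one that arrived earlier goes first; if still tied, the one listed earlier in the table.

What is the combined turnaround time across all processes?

55

Timeline: | A 0-3 | B 3-6 | C 6-9 | A 9-11 | B 11-14 | C 14-17 | B 17-20 | C 20-22 | B 22-25 |
Completion: A=11  B=25  C=22
Turnaround (C−A): A=11  B=24  C=20
Turnaround = completion − arrival: A=11, B=24, C=20
Total turnaround = 11 + 24 + 20 = 55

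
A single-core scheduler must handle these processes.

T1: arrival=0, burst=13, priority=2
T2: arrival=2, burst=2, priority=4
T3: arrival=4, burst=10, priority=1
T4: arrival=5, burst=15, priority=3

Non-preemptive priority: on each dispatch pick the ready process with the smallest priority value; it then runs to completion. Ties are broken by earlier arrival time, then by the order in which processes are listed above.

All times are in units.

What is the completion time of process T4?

38

Gantt: | T1 0-13 | T3 13-23 | T4 23-38 | T2 38-40 |
Completion: T1=13  T2=40  T3=23  T4=38
Turnaround (C−A): T1=13  T2=38  T3=19  T4=33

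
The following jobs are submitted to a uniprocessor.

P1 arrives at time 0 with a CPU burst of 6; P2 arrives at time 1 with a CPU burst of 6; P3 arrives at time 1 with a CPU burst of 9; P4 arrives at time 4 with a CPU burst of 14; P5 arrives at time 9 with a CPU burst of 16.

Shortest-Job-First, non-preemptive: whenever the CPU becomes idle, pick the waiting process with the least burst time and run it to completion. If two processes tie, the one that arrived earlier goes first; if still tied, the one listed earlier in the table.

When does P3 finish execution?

21

Gantt: | P1 0-6 | P2 6-12 | P3 12-21 | P4 21-35 | P5 35-51 |
Completion: P1=6  P2=12  P3=21  P4=35  P5=51
Turnaround (C−A): P1=6  P2=11  P3=20  P4=31  P5=42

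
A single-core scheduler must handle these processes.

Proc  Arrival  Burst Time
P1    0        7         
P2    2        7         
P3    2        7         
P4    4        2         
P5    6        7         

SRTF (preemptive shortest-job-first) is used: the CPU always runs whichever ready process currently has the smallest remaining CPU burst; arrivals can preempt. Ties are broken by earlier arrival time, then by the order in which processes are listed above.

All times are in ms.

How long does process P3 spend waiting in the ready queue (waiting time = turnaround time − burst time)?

14

Schedule: | P1 0-4 | P4 4-6 | P1 6-9 | P2 9-16 | P3 16-23 | P5 23-30 |
Completion: P1=9  P2=16  P3=23  P4=6  P5=30
Turnaround (C−A): P1=9  P2=14  P3=21  P4=2  P5=24
Waiting(P3) = turnaround − burst = 21 − 7 = 14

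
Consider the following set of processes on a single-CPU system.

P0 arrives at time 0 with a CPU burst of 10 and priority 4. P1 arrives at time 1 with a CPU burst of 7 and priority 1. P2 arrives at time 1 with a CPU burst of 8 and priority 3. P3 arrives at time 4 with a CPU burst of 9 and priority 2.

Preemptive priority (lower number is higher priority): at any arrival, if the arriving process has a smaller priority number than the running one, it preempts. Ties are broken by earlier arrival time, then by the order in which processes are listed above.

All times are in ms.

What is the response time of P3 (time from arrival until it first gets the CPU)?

4

Schedule: | P0 0-1 | P1 1-8 | P3 8-17 | P2 17-25 | P0 25-34 |
Completion: P0=34  P1=8  P2=25  P3=17
Response(P3) = first start − arrival = 8 − 4 = 4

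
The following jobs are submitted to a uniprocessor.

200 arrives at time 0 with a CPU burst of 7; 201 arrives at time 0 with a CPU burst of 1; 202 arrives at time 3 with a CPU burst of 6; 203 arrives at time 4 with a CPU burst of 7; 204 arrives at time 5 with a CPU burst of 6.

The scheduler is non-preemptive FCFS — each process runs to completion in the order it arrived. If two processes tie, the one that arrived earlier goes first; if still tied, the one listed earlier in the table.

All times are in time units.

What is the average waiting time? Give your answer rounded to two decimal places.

Schedule: | 200 0-7 | 201 7-8 | 202 8-14 | 203 14-21 | 204 21-27 |
Completion: 200=7  201=8  202=14  203=21  204=27
Waiting times: 200=0, 201=7, 202=5, 203=10, 204=16
Average waiting = (0+7+5+10+16) / 5 = 38/5 = 7.60

7.60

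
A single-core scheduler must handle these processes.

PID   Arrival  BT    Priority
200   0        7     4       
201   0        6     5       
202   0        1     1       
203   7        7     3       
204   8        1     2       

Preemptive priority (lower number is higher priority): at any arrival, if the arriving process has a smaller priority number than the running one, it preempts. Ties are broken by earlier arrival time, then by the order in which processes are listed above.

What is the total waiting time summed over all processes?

26

Schedule: | 202 0-1 | 200 1-7 | 203 7-8 | 204 8-9 | 203 9-15 | 200 15-16 | 201 16-22 |
Completion: 200=16  201=22  202=1  203=15  204=9
Turnaround (C−A): 200=16  201=22  202=1  203=8  204=1
Waiting = turnaround − burst: 200=9, 201=16, 202=0, 203=1, 204=0
Total waiting = 9 + 16 + 0 + 1 + 0 = 26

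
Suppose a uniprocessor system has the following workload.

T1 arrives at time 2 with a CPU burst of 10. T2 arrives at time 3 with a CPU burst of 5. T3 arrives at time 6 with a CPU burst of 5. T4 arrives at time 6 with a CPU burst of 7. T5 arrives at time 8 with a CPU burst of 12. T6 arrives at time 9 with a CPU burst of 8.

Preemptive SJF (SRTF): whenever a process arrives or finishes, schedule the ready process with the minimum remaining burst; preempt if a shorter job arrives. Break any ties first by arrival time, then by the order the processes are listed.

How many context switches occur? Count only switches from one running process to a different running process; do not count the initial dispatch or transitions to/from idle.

Gantt: | idle 0-2 | T1 2-3 | T2 3-8 | T3 8-13 | T4 13-20 | T6 20-28 | T1 28-37 | T5 37-49 |
Completion: T1=37  T2=8  T3=13  T4=20  T5=49  T6=28
Turnaround (C−A): T1=35  T2=5  T3=7  T4=14  T5=41  T6=19

6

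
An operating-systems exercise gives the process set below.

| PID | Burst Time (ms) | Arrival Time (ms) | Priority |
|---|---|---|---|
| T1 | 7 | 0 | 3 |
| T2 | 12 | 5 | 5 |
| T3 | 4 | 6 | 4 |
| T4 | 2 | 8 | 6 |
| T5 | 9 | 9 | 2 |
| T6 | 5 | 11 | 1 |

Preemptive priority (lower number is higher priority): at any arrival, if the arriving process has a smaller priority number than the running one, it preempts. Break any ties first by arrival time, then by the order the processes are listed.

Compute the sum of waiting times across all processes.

69

Timeline: | T1 0-7 | T3 7-9 | T5 9-11 | T6 11-16 | T5 16-23 | T3 23-25 | T2 25-37 | T4 37-39 |
Completion: T1=7  T2=37  T3=25  T4=39  T5=23  T6=16
Turnaround (C−A): T1=7  T2=32  T3=19  T4=31  T5=14  T6=5
Waiting = turnaround − burst: T1=0, T2=20, T3=15, T4=29, T5=5, T6=0
Total waiting = 0 + 20 + 15 + 29 + 5 + 0 = 69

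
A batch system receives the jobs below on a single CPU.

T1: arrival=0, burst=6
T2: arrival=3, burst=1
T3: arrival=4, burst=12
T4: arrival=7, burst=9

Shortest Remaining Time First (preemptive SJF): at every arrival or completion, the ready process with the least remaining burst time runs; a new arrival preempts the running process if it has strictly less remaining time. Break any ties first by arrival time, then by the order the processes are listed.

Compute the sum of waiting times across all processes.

13

Timeline: | T1 0-3 | T2 3-4 | T1 4-7 | T4 7-16 | T3 16-28 |
Completion: T1=7  T2=4  T3=28  T4=16
Turnaround (C−A): T1=7  T2=1  T3=24  T4=9
Waiting = turnaround − burst: T1=1, T2=0, T3=12, T4=0
Total waiting = 1 + 0 + 12 + 0 = 13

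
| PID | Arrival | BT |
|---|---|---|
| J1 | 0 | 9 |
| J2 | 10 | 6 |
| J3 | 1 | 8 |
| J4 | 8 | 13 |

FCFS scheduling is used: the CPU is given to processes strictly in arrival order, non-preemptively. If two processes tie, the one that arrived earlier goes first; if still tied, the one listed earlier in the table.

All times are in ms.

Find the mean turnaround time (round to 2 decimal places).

Timeline: | J1 0-9 | J3 9-17 | J4 17-30 | J2 30-36 |
Completion: J1=9  J2=36  J3=17  J4=30
Turnaround times: J1=9, J2=26, J3=16, J4=22
Average turnaround = (9+26+16+22) / 4 = 73/4 = 18.25

18.25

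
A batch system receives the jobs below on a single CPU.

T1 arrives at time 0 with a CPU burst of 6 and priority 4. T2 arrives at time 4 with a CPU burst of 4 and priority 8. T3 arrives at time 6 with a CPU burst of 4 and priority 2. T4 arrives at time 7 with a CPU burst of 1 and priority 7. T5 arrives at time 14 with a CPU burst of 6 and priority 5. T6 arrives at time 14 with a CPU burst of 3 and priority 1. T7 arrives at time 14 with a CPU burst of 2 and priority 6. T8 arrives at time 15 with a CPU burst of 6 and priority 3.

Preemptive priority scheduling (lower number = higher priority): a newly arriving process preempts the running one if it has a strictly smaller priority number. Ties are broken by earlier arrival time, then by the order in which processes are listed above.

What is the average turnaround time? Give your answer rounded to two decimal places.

10.63

Schedule: | T1 0-6 | T3 6-10 | T4 10-11 | T2 11-14 | T6 14-17 | T8 17-23 | T5 23-29 | T7 29-31 | T2 31-32 |
Completion: T1=6  T2=32  T3=10  T4=11  T5=29  T6=17  T7=31  T8=23
Turnaround times: T1=6, T2=28, T3=4, T4=4, T5=15, T6=3, T7=17, T8=8
Average turnaround = (6+28+4+4+15+3+17+8) / 8 = 85/8 = 10.63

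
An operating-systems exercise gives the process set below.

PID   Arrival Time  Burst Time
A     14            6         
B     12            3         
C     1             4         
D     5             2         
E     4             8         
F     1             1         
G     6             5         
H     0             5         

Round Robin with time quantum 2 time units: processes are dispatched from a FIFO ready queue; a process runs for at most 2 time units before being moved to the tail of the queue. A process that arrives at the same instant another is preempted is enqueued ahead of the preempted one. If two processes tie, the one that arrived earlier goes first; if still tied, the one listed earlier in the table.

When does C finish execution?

11

Schedule: | H 0-2 | C 2-4 | F 4-5 | H 5-7 | E 7-9 | C 9-11 | D 11-13 | G 13-15 | H 15-16 | E 16-18 | B 18-20 | A 20-22 | G 22-24 | E 24-26 | B 26-27 | A 27-29 | G 29-30 | E 30-32 | A 32-34 |
Completion: A=34  B=27  C=11  D=13  E=32  F=5  G=30  H=16
Turnaround (C−A): A=20  B=15  C=10  D=8  E=28  F=4  G=24  H=16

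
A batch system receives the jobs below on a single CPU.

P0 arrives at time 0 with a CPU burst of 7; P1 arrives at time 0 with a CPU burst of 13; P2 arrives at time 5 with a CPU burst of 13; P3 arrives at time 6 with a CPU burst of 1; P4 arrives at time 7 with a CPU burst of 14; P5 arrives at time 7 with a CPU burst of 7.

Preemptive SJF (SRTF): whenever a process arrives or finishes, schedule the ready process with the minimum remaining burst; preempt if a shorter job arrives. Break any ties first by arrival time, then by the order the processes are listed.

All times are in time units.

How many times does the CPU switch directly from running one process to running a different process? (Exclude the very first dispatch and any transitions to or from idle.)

5

Timeline: | P0 0-7 | P3 7-8 | P5 8-15 | P1 15-28 | P2 28-41 | P4 41-55 |
Completion: P0=7  P1=28  P2=41  P3=8  P4=55  P5=15
Turnaround (C−A): P0=7  P1=28  P2=36  P3=2  P4=48  P5=8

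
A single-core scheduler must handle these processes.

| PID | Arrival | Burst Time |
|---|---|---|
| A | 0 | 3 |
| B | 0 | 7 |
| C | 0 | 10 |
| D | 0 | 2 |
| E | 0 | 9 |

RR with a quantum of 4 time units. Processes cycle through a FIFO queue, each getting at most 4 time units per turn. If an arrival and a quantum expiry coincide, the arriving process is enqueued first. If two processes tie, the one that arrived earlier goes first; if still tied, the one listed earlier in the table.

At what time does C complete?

Timeline: | A 0-3 | B 3-7 | C 7-11 | D 11-13 | E 13-17 | B 17-20 | C 20-24 | E 24-28 | C 28-30 | E 30-31 |
Completion: A=3  B=20  C=30  D=13  E=31
Turnaround (C−A): A=3  B=20  C=30  D=13  E=31

30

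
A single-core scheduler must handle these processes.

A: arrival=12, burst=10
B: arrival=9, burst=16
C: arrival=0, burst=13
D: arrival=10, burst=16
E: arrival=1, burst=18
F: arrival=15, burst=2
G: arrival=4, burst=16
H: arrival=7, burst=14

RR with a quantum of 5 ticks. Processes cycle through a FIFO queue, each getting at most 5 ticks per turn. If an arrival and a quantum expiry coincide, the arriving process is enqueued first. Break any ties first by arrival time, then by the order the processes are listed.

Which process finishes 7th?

Schedule: | C 0-5 | E 5-10 | G 10-15 | C 15-20 | H 20-25 | B 25-30 | D 30-35 | E 35-40 | A 40-45 | F 45-47 | G 47-52 | C 52-55 | H 55-60 | B 60-65 | D 65-70 | E 70-75 | A 75-80 | G 80-85 | H 85-89 | B 89-94 | D 94-99 | E 99-102 | G 102-103 | B 103-104 | D 104-105 |
Completion: A=80  B=104  C=55  D=105  E=102  F=47  G=103  H=89
Turnaround (C−A): A=68  B=95  C=55  D=95  E=101  F=32  G=99  H=82
Finish order: F → C → A → H → E → G → B → D

B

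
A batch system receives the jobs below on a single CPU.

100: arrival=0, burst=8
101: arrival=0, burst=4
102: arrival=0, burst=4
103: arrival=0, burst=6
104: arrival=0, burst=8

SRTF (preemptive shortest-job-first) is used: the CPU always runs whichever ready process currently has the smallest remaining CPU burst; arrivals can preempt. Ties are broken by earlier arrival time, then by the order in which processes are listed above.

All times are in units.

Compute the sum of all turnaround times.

Timeline: | 101 0-4 | 102 4-8 | 103 8-14 | 100 14-22 | 104 22-30 |
Completion: 100=22  101=4  102=8  103=14  104=30
Turnaround (C−A): 100=22  101=4  102=8  103=14  104=30
Turnaround = completion − arrival: 100=22, 101=4, 102=8, 103=14, 104=30
Total turnaround = 22 + 4 + 8 + 14 + 30 = 78

78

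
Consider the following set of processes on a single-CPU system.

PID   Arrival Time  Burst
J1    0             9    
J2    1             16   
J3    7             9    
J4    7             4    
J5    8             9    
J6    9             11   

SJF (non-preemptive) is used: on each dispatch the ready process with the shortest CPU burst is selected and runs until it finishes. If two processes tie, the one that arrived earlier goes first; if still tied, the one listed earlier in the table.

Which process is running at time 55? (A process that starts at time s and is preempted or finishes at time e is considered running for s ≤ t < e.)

J2

Gantt: | J1 0-9 | J4 9-13 | J3 13-22 | J5 22-31 | J6 31-42 | J2 42-58 |
Completion: J1=9  J2=58  J3=22  J4=13  J5=31  J6=42
Turnaround (C−A): J1=9  J2=57  J3=15  J4=6  J5=23  J6=33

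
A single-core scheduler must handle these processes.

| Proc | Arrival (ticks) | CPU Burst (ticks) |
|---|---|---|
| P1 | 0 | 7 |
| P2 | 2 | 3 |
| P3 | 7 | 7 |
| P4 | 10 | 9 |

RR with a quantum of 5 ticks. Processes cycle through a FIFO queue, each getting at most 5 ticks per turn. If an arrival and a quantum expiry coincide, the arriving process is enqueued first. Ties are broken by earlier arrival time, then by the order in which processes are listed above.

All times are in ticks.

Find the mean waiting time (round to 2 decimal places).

Schedule: | P1 0-5 | P2 5-8 | P1 8-10 | P3 10-15 | P4 15-20 | P3 20-22 | P4 22-26 |
Completion: P1=10  P2=8  P3=22  P4=26
Turnaround (C−A): P1=10  P2=6  P3=15  P4=16
Waiting times: P1=3, P2=3, P3=8, P4=7
Average waiting = (3+3+8+7) / 4 = 21/4 = 5.25

5.25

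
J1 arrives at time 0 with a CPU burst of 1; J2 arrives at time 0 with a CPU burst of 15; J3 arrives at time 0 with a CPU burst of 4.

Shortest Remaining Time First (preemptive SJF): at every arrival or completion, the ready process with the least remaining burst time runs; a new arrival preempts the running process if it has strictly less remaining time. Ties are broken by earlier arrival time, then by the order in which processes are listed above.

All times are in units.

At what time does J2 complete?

20

Gantt: | J1 0-1 | J3 1-5 | J2 5-20 |
Completion: J1=1  J2=20  J3=5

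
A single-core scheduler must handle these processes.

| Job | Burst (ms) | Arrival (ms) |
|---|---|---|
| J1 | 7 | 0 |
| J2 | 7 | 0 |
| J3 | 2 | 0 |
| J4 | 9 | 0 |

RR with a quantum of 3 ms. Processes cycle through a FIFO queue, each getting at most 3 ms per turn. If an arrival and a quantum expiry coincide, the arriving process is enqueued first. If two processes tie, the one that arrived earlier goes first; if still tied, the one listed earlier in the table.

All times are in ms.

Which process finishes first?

Timeline: | J1 0-3 | J2 3-6 | J3 6-8 | J4 8-11 | J1 11-14 | J2 14-17 | J4 17-20 | J1 20-21 | J2 21-22 | J4 22-25 |
Completion: J1=21  J2=22  J3=8  J4=25
Turnaround (C−A): J1=21  J2=22  J3=8  J4=25
Finish order: J3 → J1 → J2 → J4

J3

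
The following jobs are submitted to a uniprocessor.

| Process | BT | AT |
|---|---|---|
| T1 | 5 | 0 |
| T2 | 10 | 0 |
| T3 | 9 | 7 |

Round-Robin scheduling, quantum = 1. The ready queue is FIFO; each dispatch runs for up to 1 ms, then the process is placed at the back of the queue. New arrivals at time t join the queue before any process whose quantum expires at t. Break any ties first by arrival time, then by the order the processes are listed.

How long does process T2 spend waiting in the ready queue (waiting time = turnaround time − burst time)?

Gantt: | T1 0-1 | T2 1-2 | T1 2-3 | T2 3-4 | T1 4-5 | T2 5-6 | T1 6-7 | T2 7-8 | T3 8-9 | T1 9-10 | T2 10-11 | T3 11-12 | T2 12-13 | T3 13-14 | T2 14-15 | T3 15-16 | T2 16-17 | T3 17-18 | T2 18-19 | T3 19-20 | T2 20-21 | T3 21-24 |
Completion: T1=10  T2=21  T3=24
Waiting(T2) = turnaround − burst = 21 − 10 = 11

11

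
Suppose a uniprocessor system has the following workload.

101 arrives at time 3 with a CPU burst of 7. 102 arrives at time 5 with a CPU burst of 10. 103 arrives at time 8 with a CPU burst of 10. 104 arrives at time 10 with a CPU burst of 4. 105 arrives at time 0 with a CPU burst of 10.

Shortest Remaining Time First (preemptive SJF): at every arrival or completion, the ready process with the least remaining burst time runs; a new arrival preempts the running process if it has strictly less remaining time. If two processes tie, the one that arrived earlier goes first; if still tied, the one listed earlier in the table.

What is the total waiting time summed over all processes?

50

Schedule: | 105 0-10 | 104 10-14 | 101 14-21 | 102 21-31 | 103 31-41 |
Completion: 101=21  102=31  103=41  104=14  105=10
Waiting = turnaround − burst: 101=11, 102=16, 103=23, 104=0, 105=0
Total waiting = 11 + 16 + 23 + 0 + 0 = 50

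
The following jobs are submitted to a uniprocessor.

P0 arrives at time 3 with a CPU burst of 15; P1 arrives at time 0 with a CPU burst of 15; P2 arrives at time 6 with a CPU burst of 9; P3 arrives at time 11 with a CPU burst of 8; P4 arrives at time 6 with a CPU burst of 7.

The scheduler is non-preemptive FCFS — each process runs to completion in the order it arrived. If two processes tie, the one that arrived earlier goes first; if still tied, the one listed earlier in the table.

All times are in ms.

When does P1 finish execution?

15

Schedule: | P1 0-15 | P0 15-30 | P2 30-39 | P4 39-46 | P3 46-54 |
Completion: P0=30  P1=15  P2=39  P3=54  P4=46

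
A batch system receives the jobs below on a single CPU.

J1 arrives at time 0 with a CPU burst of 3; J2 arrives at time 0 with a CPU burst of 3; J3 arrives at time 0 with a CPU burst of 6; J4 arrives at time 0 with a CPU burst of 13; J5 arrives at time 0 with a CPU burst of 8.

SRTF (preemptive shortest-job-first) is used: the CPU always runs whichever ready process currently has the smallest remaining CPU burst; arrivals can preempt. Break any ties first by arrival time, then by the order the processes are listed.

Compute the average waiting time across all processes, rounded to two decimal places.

8.20

Timeline: | J1 0-3 | J2 3-6 | J3 6-12 | J5 12-20 | J4 20-33 |
Completion: J1=3  J2=6  J3=12  J4=33  J5=20
Turnaround (C−A): J1=3  J2=6  J3=12  J4=33  J5=20
Waiting times: J1=0, J2=3, J3=6, J4=20, J5=12
Average waiting = (0+3+6+20+12) / 5 = 41/5 = 8.20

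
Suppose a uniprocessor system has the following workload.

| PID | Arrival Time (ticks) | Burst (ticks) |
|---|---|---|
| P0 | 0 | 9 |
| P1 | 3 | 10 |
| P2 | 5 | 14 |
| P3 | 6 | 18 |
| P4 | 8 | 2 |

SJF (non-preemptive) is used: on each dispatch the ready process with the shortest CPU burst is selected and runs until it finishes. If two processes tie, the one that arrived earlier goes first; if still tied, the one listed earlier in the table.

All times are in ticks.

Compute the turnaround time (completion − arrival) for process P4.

3

Gantt: | P0 0-9 | P4 9-11 | P1 11-21 | P2 21-35 | P3 35-53 |
Completion: P0=9  P1=21  P2=35  P3=53  P4=11
Turnaround (C−A): P0=9  P1=18  P2=30  P3=47  P4=3
Turnaround(P4) = completion − arrival = 11 − 8 = 3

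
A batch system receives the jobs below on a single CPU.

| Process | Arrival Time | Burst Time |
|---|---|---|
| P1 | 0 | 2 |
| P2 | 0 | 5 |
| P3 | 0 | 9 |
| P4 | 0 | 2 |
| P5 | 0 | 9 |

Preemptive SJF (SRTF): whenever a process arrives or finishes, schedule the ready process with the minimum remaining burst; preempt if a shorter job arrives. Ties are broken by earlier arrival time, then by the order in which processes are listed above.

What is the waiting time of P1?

0

Timeline: | P1 0-2 | P4 2-4 | P2 4-9 | P3 9-18 | P5 18-27 |
Completion: P1=2  P2=9  P3=18  P4=4  P5=27
Turnaround (C−A): P1=2  P2=9  P3=18  P4=4  P5=27
Waiting(P1) = turnaround − burst = 2 − 2 = 0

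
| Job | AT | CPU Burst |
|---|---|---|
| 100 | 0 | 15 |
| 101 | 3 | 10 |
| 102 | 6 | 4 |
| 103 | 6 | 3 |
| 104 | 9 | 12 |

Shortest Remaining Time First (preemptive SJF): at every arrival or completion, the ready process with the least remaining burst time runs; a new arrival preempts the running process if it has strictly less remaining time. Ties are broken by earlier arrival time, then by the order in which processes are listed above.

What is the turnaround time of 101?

17

Gantt: | 100 0-3 | 101 3-6 | 103 6-9 | 102 9-13 | 101 13-20 | 100 20-32 | 104 32-44 |
Completion: 100=32  101=20  102=13  103=9  104=44
Turnaround (C−A): 100=32  101=17  102=7  103=3  104=35
Turnaround(101) = completion − arrival = 20 − 3 = 17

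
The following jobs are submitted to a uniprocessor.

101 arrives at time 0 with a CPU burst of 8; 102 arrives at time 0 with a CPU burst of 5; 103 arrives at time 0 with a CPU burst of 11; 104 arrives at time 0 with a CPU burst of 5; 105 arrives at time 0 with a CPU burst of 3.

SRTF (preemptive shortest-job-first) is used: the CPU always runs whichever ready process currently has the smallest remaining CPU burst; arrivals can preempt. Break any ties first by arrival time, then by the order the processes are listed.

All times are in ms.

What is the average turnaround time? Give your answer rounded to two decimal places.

15.40

Gantt: | 105 0-3 | 102 3-8 | 104 8-13 | 101 13-21 | 103 21-32 |
Completion: 101=21  102=8  103=32  104=13  105=3
Turnaround (C−A): 101=21  102=8  103=32  104=13  105=3
Turnaround times: 101=21, 102=8, 103=32, 104=13, 105=3
Average turnaround = (21+8+32+13+3) / 5 = 77/5 = 15.40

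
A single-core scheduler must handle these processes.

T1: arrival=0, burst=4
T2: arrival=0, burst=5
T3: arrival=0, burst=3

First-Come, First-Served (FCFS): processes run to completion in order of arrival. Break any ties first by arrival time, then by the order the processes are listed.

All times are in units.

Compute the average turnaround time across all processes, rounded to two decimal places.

Schedule: | T1 0-4 | T2 4-9 | T3 9-12 |
Completion: T1=4  T2=9  T3=12
Turnaround (C−A): T1=4  T2=9  T3=12
Turnaround times: T1=4, T2=9, T3=12
Average turnaround = (4+9+12) / 3 = 25/3 = 8.33

8.33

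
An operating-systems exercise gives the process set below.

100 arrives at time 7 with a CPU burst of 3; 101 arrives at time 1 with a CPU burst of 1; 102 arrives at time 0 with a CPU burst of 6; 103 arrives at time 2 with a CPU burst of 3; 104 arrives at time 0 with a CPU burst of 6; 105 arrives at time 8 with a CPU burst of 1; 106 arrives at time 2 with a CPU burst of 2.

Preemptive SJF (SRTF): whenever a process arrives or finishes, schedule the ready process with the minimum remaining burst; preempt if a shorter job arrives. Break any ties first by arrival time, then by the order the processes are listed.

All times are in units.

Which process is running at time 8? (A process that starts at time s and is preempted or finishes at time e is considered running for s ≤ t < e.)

105

Timeline: | 102 0-1 | 101 1-2 | 106 2-4 | 103 4-7 | 100 7-8 | 105 8-9 | 100 9-11 | 102 11-16 | 104 16-22 |
Completion: 100=11  101=2  102=16  103=7  104=22  105=9  106=4
Turnaround (C−A): 100=4  101=1  102=16  103=5  104=22  105=1  106=2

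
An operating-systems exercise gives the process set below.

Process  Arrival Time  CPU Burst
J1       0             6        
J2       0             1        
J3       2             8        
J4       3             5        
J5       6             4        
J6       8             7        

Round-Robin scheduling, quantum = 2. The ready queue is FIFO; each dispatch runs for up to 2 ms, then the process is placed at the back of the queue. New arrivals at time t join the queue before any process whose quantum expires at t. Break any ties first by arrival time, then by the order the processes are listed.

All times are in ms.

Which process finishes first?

Timeline: | J1 0-2 | J2 2-3 | J3 3-5 | J1 5-7 | J4 7-9 | J3 9-11 | J5 11-13 | J1 13-15 | J6 15-17 | J4 17-19 | J3 19-21 | J5 21-23 | J6 23-25 | J4 25-26 | J3 26-28 | J6 28-31 |
Completion: J1=15  J2=3  J3=28  J4=26  J5=23  J6=31
Turnaround (C−A): J1=15  J2=3  J3=26  J4=23  J5=17  J6=23
Finish order: J2 → J1 → J5 → J4 → J3 → J6

J2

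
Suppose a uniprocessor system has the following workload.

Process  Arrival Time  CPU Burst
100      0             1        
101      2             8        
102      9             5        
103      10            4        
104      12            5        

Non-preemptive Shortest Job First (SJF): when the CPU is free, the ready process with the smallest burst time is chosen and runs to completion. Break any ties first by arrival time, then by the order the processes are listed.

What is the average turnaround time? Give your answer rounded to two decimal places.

7.00

Schedule: | 100 0-1 | idle 1-2 | 101 2-10 | 103 10-14 | 102 14-19 | 104 19-24 |
Completion: 100=1  101=10  102=19  103=14  104=24
Turnaround (C−A): 100=1  101=8  102=10  103=4  104=12
Turnaround times: 100=1, 101=8, 102=10, 103=4, 104=12
Average turnaround = (1+8+10+4+12) / 5 = 35/5 = 7.00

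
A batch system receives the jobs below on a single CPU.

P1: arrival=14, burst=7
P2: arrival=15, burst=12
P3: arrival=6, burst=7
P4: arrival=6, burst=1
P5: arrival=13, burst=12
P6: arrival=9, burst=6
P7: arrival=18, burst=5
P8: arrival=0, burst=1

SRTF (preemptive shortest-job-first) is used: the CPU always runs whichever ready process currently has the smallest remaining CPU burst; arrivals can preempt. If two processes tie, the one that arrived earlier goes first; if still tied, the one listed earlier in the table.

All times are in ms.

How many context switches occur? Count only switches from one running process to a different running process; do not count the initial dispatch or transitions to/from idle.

Gantt: | P8 0-1 | idle 1-6 | P4 6-7 | P3 7-14 | P6 14-20 | P7 20-25 | P1 25-32 | P5 32-44 | P2 44-56 |
Completion: P1=32  P2=56  P3=14  P4=7  P5=44  P6=20  P7=25  P8=1

6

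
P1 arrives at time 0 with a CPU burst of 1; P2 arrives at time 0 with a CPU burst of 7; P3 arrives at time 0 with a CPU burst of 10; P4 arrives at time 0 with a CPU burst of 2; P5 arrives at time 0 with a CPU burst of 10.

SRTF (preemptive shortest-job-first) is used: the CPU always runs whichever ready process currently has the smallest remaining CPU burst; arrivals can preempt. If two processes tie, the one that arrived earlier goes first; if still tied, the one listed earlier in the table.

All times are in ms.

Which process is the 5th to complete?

P5

Schedule: | P1 0-1 | P4 1-3 | P2 3-10 | P3 10-20 | P5 20-30 |
Completion: P1=1  P2=10  P3=20  P4=3  P5=30
Turnaround (C−A): P1=1  P2=10  P3=20  P4=3  P5=30
Finish order: P1 → P4 → P2 → P3 → P5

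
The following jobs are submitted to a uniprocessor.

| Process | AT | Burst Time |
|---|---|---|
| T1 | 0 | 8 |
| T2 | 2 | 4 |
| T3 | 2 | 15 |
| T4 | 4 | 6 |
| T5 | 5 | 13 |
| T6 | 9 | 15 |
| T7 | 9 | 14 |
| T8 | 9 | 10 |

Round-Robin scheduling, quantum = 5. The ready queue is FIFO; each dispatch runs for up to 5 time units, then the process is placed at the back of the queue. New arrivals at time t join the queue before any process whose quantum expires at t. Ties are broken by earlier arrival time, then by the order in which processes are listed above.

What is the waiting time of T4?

Gantt: | T1 0-5 | T2 5-9 | T3 9-14 | T4 14-19 | T5 19-24 | T1 24-27 | T6 27-32 | T7 32-37 | T8 37-42 | T3 42-47 | T4 47-48 | T5 48-53 | T6 53-58 | T7 58-63 | T8 63-68 | T3 68-73 | T5 73-76 | T6 76-81 | T7 81-85 |
Completion: T1=27  T2=9  T3=73  T4=48  T5=76  T6=81  T7=85  T8=68
Turnaround (C−A): T1=27  T2=7  T3=71  T4=44  T5=71  T6=72  T7=76  T8=59
Waiting(T4) = turnaround − burst = 44 − 6 = 38

38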